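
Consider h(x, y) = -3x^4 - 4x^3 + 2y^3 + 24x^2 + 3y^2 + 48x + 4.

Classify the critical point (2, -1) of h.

The mixed partial ∂²h/∂x∂y is 0, so the Hessian at any point is diag(h_xx, h_yy) = diag(12(-3x^2 - 2x + 4), 6(2y + 1)).
At (2, -1): H = diag(-144, -6).
Both eigenvalues are negative, so H is negative definite: a local maximum.

local maximum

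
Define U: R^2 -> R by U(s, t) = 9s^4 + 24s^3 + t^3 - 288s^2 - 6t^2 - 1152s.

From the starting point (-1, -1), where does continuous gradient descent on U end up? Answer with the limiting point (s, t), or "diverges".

diverges

U is separable, so gradient descent decouples: s follows -∂U/∂s, t follows -∂U/∂t.
∂U/∂s = 36(s - 4)(s + 2)(s + 4); at s=-1 this is -540, so s increases.
∂U/∂t = 3t(t - 4); at t=-1 this is 15, so t decreases.
The t-coordinate has no critical point in that direction and runs off to infinity.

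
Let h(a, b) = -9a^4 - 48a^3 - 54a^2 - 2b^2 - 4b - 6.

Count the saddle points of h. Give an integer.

h separates as a function of a plus a function of b, so ∇h=0 decouples.
∂h/∂a = -36a(a + 1)(a + 3) = 0 at a ∈ {-3, -1, 0}; ∂h/∂b = -4(b + 1) = 0 at b ∈ {-1}.
The Hessian is diagonal: diag(h_aa, h_bb). Second derivatives: h_aa(-3)=-216, h_aa(-1)=72, h_aa(0)=-108; h_bb(-1)=-4.
Saddle points occur where the two diagonal entries have opposite signs: (-1, -1). Count: 1.

1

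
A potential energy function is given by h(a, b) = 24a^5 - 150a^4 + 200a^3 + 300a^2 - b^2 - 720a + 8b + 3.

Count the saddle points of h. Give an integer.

2

h separates as a function of a plus a function of b, so ∇h=0 decouples.
∂h/∂a = 120(a - 3)(a - 2)(a - 1)(a + 1) = 0 at a ∈ {-1, 1, 2, 3}; ∂h/∂b = -2(b - 4) = 0 at b ∈ {4}.
The Hessian is diagonal: diag(h_aa, h_bb). Second derivatives: h_aa(-1)=-2880, h_aa(1)=480, h_aa(2)=-360, h_aa(3)=960; h_bb(4)=-2.
Saddle points occur where the two diagonal entries have opposite signs: (1, 4), (3, 4). Count: 2.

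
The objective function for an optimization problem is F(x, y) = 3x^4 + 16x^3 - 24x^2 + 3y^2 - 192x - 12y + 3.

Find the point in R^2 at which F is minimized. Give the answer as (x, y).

(2, 2)

F(x,y) separates as P(x) + Q(y) + 3, so its minimum is min P + min Q + 3.
P'(x) = 12(x - 2)(x + 2)(x + 4) vanishes at x ∈ {-4, -2, 2}; Q'(y) = 6y - 12 vanishes at y ∈ {2}.
Local minima of P (where P''>0): P(-4)=128, P(2)=-304. Local minima of Q: Q(2)=-12.
So the global minimum of F is P(2) + Q(2) + 3 = -304 − 12 + 3 = -313, attained at (2, 2).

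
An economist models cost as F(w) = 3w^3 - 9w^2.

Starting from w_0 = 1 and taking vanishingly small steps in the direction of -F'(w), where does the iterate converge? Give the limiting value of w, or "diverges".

F'(w) = 9w(w - 2), so F'(1) = -9.
Gradient descent moves in the -F' direction, i.e. w is increasing.
The nearest critical point in that direction is w = 2, where F'' = 18 > 0 (a local minimum). The iterate converges there.

2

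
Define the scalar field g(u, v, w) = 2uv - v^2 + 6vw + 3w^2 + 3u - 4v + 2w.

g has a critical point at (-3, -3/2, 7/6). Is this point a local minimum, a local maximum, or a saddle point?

The Hessian is constant: H = [[0, 2, 0], [2, -2, 6], [0, 6, 6]].
Leading principal minors: Δ₁ = 0, Δ₂ = -4, Δ₃ = -24.
The minors fit neither the all-positive nor the alternating-sign pattern, so H is indefinite: a saddle point.

saddle point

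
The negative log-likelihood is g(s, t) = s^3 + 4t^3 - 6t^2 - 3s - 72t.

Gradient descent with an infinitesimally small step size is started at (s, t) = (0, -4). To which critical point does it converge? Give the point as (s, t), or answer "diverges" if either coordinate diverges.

diverges

g is separable, so gradient descent decouples: s follows -∂g/∂s, t follows -∂g/∂t.
∂g/∂s = 3(s - 1)(s + 1); at s=0 this is -3, so s increases.
∂g/∂t = 12(t - 3)(t + 2); at t=-4 this is 168, so t decreases.
The t-coordinate has no critical point in that direction and runs off to infinity.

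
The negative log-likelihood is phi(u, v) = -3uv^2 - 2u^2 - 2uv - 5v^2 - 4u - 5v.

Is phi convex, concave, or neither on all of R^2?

neither

The term -3uv^2 is cubic, so the Hessian is not constant.
∂²phi/∂v² = -6u - 10, which takes both signs as u varies (negative for sufficiently large u). A diagonal entry of the Hessian changing sign means the Hessian is neither positive- nor negative-semidefinite on all of R^2.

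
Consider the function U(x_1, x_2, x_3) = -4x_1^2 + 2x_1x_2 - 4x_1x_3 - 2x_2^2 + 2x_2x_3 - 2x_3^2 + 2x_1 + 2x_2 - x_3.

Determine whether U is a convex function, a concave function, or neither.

U is quadratic, so its Hessian is the constant matrix H = [[-8, 2, -4], [2, -4, 2], [-4, 2, -4]].
Leading principal minors: -8, 28, -48.
Signs alternate −, +, − ⇒ H ≺ 0 ⇒ concave.

concave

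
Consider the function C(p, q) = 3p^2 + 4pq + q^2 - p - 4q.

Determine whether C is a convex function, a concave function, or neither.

C is quadratic, so its Hessian is the constant matrix H = [[6, 4], [4, 2]].
det(H) = -4, tr(H) = 8.
det(H) < 0, so H is indefinite: neither convex nor concave.

neither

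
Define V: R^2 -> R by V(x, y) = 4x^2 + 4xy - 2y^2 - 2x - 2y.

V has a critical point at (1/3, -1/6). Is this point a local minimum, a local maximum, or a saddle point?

The Hessian of V is constant: H = [[8, 4], [4, -4]].
det(H) = 8·(-4) − 4² = -48.
Since det(H) < 0, H is indefinite and the critical point is a saddle point.

saddle point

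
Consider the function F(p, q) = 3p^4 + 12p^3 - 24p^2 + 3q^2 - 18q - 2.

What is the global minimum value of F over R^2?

F(p,q) separates as A(p) + B(q) − 2, so its minimum is min A + min B − 2.
A'(p) = 12p(p - 1)(p + 4) vanishes at p ∈ {-4, 0, 1}; B'(q) = 6q - 18 vanishes at q ∈ {3}.
Local minima of A (where A''>0): A(-4)=-384, A(1)=-9. Local minima of B: B(3)=-27.
So the global minimum of F is A(-4) + B(3) − 2 = -384 − 27 − 2 = -413, attained at (-4, 3).

-413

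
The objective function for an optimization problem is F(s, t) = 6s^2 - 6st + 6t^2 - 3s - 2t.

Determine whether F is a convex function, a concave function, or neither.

F is quadratic, so its Hessian is the constant matrix H = [[12, -6], [-6, 12]].
det(H) = 108, tr(H) = 24.
det(H) > 0 and tr(H) > 0, so H is positive definite everywhere: convex.

convex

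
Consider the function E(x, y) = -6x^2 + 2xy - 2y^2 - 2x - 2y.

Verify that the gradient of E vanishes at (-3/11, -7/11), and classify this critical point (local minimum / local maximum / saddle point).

local maximum

∇E = (-12x + 2y - 2, 2x - 4y - 2); substituting (-3/11, -7/11) gives ∇E = (0, 0), so (-3/11, -7/11) is indeed a critical point.
The Hessian of E is constant: H = [[-12, 2], [2, -4]].
det(H) = (-12)·(-4) − 2² = 44.
det(H) > 0 and tr(H) = -16 < 0, so H is negative definite and the point is a local maximum.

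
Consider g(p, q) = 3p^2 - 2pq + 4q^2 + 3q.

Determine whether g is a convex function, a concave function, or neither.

convex

g is quadratic, so its Hessian is the constant matrix H = [[6, -2], [-2, 8]].
det(H) = 44, tr(H) = 14.
det(H) > 0 and tr(H) > 0, so H is positive definite everywhere: convex.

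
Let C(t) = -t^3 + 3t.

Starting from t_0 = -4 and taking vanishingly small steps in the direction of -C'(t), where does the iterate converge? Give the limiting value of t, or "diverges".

-1

C'(t) = -3(t - 1)(t + 1), so C'(-4) = -45.
Gradient descent moves in the -C' direction, i.e. t is increasing.
The nearest critical point in that direction is t = -1, where C'' = 6 > 0 (a local minimum). The iterate converges there.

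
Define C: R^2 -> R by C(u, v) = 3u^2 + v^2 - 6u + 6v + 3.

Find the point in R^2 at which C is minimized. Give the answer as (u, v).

(1, -3)

C(u,v) separates as P(u) + Q(v) + 3, so its minimum is min P + min Q + 3.
P'(u) = 6u - 6 vanishes at u ∈ {1}; Q'(v) = 2v + 6 vanishes at v ∈ {-3}.
Local minima of P (where P''>0): P(1)=-3. Local minima of Q: Q(-3)=-9.
So the global minimum of C is P(1) + Q(-3) + 3 = -3 − 9 + 3 = -9, attained at (1, -3).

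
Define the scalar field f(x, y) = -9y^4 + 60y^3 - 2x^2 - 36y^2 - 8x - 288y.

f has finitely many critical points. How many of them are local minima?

0

f separates as a function of x plus a function of y, so ∇f=0 decouples.
∂f/∂x = -4(x + 2) = 0 at x ∈ {-2}; ∂f/∂y = -36(y - 4)(y - 2)(y + 1) = 0 at y ∈ {-1, 2, 4}.
The Hessian is diagonal: diag(f_xx, f_yy). Second derivatives: f_xx(-2)=-4; f_yy(-1)=-540, f_yy(2)=216, f_yy(4)=-360.
Local minima occur where both diagonal entries positive: none. Count: 0.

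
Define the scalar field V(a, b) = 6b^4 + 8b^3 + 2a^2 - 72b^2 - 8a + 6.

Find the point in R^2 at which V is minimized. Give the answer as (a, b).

(2, -3)

V(a,b) separates as P(a) + Q(b) + 6, so its minimum is min P + min Q + 6.
P'(a) = 4a - 8 vanishes at a ∈ {2}; Q'(b) = 24b(b - 2)(b + 3) vanishes at b ∈ {-3, 0, 2}.
Local minima of P (where P''>0): P(2)=-8. Local minima of Q: Q(-3)=-378, Q(2)=-128.
So the global minimum of V is P(2) + Q(-3) + 6 = -8 − 378 + 6 = -380, attained at (2, -3).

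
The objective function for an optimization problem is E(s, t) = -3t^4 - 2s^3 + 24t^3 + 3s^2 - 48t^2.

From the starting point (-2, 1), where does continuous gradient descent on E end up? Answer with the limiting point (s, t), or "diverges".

(0, 2)

E is separable, so gradient descent decouples: s follows -∂E/∂s, t follows -∂E/∂t.
∂E/∂s = -6s(s - 1); at s=-2 this is -36, so s increases.
∂E/∂t = -12t(t - 4)(t - 2); at t=1 this is -36, so t increases.
s converges to its nearest critical value 0 (a local min of the s-part); t converges to 2. The iterate converges to (0, 2).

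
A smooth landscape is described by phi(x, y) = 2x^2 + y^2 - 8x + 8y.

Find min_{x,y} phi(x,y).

phi(x,y) separates as P(x) + Q(y), so its minimum is min P + min Q.
P'(x) = 4x - 8 vanishes at x ∈ {2}; Q'(y) = 2y + 8 vanishes at y ∈ {-4}.
Local minima of P (where P''>0): P(2)=-8. Local minima of Q: Q(-4)=-16.
So the global minimum of phi is P(2) + Q(-4) = -8 − 16 = -24, attained at (2, -4).

-24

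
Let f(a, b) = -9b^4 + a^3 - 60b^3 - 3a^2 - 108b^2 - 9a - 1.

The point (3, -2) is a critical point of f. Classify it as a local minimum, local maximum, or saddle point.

local minimum

The mixed partial ∂²f/∂a∂b is 0, so the Hessian at any point is diag(f_aa, f_bb) = diag(6(a - 1), -36(3b^2 + 10b + 6)).
At (3, -2): H = diag(12, 72).
Both eigenvalues are positive, so H is positive definite: a local minimum.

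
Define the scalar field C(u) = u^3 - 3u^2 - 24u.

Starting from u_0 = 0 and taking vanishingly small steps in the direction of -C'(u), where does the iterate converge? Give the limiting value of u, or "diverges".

C'(u) = 3(u - 4)(u + 2), so C'(0) = -24.
Gradient descent moves in the -C' direction, i.e. u is increasing.
The nearest critical point in that direction is u = 4, where C'' = 18 > 0 (a local minimum). The iterate converges there.

4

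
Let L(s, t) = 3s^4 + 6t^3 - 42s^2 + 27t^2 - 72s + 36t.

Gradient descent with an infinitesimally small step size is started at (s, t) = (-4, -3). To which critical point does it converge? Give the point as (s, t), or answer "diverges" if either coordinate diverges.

L is separable, so gradient descent decouples: s follows -∂L/∂s, t follows -∂L/∂t.
∂L/∂s = 12(s - 3)(s + 1)(s + 2); at s=-4 this is -504, so s increases.
∂L/∂t = 18(t + 1)(t + 2); at t=-3 this is 36, so t decreases.
The t-coordinate has no critical point in that direction and runs off to infinity.

diverges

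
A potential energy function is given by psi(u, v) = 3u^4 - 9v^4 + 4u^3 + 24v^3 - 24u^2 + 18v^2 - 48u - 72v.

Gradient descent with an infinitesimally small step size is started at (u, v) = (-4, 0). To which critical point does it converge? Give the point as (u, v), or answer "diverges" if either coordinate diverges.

psi is separable, so gradient descent decouples: u follows -∂psi/∂u, v follows -∂psi/∂v.
∂psi/∂u = 12(u - 2)(u + 1)(u + 2); at u=-4 this is -432, so u increases.
∂psi/∂v = -36(v - 2)(v - 1)(v + 1); at v=0 this is -72, so v increases.
u converges to its nearest critical value -2 (a local min of the u-part); v converges to 1. The iterate converges to (-2, 1).

(-2, 1)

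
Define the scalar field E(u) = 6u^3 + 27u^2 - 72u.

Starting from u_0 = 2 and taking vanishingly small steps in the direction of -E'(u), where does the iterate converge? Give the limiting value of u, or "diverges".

1

E'(u) = 18(u - 1)(u + 4), so E'(2) = 108.
Gradient descent moves in the -E' direction, i.e. u is decreasing.
The nearest critical point in that direction is u = 1, where E'' = 90 > 0 (a local minimum). The iterate converges there.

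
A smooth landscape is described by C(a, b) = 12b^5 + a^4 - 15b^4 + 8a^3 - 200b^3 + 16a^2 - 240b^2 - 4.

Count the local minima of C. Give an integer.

4

C separates as a function of a plus a function of b, so ∇C=0 decouples.
∂C/∂a = 4a(a + 2)(a + 4) = 0 at a ∈ {-4, -2, 0}; ∂C/∂b = 60b(b - 4)(b + 1)(b + 2) = 0 at b ∈ {-2, -1, 0, 4}.
The Hessian is diagonal: diag(C_aa, C_bb). Second derivatives: C_aa(-4)=32, C_aa(-2)=-16, C_aa(0)=32; C_bb(-2)=-720, C_bb(-1)=300, C_bb(0)=-480, C_bb(4)=7200.
Local minima occur where both diagonal entries positive: (-4, -1), (-4, 4), (0, -1), (0, 4). Count: 4.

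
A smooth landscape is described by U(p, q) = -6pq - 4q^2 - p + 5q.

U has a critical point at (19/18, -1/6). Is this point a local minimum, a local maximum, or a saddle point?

saddle point

The Hessian of U is constant: H = [[0, -6], [-6, -8]].
det(H) = 0·(-8) − (-6)² = -36.
Since det(H) < 0, H is indefinite and the critical point is a saddle point.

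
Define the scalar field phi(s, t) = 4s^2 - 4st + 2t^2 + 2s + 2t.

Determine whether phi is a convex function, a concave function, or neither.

phi is quadratic, so its Hessian is the constant matrix H = [[8, -4], [-4, 4]].
det(H) = 16, tr(H) = 12.
det(H) > 0 and tr(H) > 0, so H is positive definite everywhere: convex.

convex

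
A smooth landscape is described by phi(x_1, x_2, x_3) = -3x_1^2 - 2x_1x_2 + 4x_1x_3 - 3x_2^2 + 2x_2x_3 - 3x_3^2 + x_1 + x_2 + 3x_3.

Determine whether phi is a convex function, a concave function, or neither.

phi is quadratic, so its Hessian is the constant matrix H = [[-6, -2, 4], [-2, -6, 2], [4, 2, -6]].
Leading principal minors: -6, 32, -104.
Signs alternate −, +, − ⇒ H ≺ 0 ⇒ concave.

concave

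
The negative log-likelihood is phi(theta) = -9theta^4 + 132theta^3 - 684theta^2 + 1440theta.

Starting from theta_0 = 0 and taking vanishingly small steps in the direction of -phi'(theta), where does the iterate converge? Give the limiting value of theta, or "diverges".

diverges

phi'(theta) = -36(theta - 5)(theta - 4)(theta - 2), so phi'(0) = 1440.
Gradient descent moves in the -phi' direction, i.e. theta is decreasing.
There is no critical point below theta=0, and phi' keeps the same sign, so the iterate runs off to −∞.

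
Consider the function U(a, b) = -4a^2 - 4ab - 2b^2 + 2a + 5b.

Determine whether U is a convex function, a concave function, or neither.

U is quadratic, so its Hessian is the constant matrix H = [[-8, -4], [-4, -4]].
det(H) = 16, tr(H) = -12.
det(H) > 0 and tr(H) < 0, so H is negative definite everywhere: concave.

concave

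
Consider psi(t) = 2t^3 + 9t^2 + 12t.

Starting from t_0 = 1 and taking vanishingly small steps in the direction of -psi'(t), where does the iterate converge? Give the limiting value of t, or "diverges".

-1

psi'(t) = 6(t + 1)(t + 2), so psi'(1) = 36.
Gradient descent moves in the -psi' direction, i.e. t is decreasing.
The nearest critical point in that direction is t = -1, where psi'' = 6 > 0 (a local minimum). The iterate converges there.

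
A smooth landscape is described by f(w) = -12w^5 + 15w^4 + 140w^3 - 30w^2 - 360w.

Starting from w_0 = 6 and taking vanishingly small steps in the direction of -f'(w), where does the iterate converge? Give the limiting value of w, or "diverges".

diverges

f'(w) = -60(w - 3)(w - 1)(w + 1)(w + 2), so f'(6) = -50400.
Gradient descent moves in the -f' direction, i.e. w is increasing.
There is no critical point above w=6, and f' keeps the same sign, so the iterate runs off to +∞.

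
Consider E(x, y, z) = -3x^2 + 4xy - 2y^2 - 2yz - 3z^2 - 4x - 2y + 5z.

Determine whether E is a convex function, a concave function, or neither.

concave

E is quadratic, so its Hessian is the constant matrix H = [[-6, 4, 0], [4, -4, -2], [0, -2, -6]].
Leading principal minors: -6, 8, -24.
Signs alternate −, +, − ⇒ H ≺ 0 ⇒ concave.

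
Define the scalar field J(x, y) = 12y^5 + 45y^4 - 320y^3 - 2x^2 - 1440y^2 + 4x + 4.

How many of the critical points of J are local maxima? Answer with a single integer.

J separates as a function of x plus a function of y, so ∇J=0 decouples.
∂J/∂x = -4(x - 1) = 0 at x ∈ {1}; ∂J/∂y = 60y(y - 4)(y + 3)(y + 4) = 0 at y ∈ {-4, -3, 0, 4}.
The Hessian is diagonal: diag(J_xx, J_yy). Second derivatives: J_xx(1)=-4; J_yy(-4)=-1920, J_yy(-3)=1260, J_yy(0)=-2880, J_yy(4)=13440.
Local maxima occur where both diagonal entries negative: (1, -4), (1, 0). Count: 2.

2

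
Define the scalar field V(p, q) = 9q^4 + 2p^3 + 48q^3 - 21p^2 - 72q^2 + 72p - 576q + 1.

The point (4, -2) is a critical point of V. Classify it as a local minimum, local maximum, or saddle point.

saddle point

The mixed partial ∂²V/∂p∂q is 0, so the Hessian at any point is diag(V_pp, V_qq) = diag(6(2p - 7), 36(3q^2 + 8q - 4)).
At (4, -2): H = diag(6, -288).
The eigenvalues have opposite signs, so H is indefinite: a saddle point.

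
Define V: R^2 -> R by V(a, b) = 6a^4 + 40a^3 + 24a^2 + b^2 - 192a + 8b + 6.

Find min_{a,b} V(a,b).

V(a,b) separates as P(a) + Q(b) + 6, so its minimum is min P + min Q + 6.
P'(a) = 24(a - 1)(a + 2)(a + 4) vanishes at a ∈ {-4, -2, 1}; Q'(b) = 2b + 8 vanishes at b ∈ {-4}.
Local minima of P (where P''>0): P(-4)=128, P(1)=-122. Local minima of Q: Q(-4)=-16.
So the global minimum of V is P(1) + Q(-4) + 6 = -122 − 16 + 6 = -132, attained at (1, -4).

-132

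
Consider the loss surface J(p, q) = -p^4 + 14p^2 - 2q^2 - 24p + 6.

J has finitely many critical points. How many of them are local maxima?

J separates as a function of p plus a function of q, so ∇J=0 decouples.
∂J/∂p = -4(p - 2)(p - 1)(p + 3) = 0 at p ∈ {-3, 1, 2}; ∂J/∂q = -4q = 0 at q ∈ {0}.
The Hessian is diagonal: diag(J_pp, J_qq). Second derivatives: J_pp(-3)=-80, J_pp(1)=16, J_pp(2)=-20; J_qq(0)=-4.
Local maxima occur where both diagonal entries negative: (-3, 0), (2, 0). Count: 2.

2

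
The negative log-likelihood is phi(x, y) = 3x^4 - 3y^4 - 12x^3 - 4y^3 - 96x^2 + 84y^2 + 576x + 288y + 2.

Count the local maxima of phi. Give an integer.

phi separates as a function of x plus a function of y, so ∇phi=0 decouples.
∂phi/∂x = 12(x - 4)(x - 3)(x + 4) = 0 at x ∈ {-4, 3, 4}; ∂phi/∂y = -12(y - 4)(y + 2)(y + 3) = 0 at y ∈ {-3, -2, 4}.
The Hessian is diagonal: diag(phi_xx, phi_yy). Second derivatives: phi_xx(-4)=672, phi_xx(3)=-84, phi_xx(4)=96; phi_yy(-3)=-84, phi_yy(-2)=72, phi_yy(4)=-504.
Local maxima occur where both diagonal entries negative: (3, -3), (3, 4). Count: 2.

2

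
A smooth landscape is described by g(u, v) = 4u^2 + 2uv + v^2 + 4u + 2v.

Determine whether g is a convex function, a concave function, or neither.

g is quadratic, so its Hessian is the constant matrix H = [[8, 2], [2, 2]].
det(H) = 12, tr(H) = 10.
det(H) > 0 and tr(H) > 0, so H is positive definite everywhere: convex.

convex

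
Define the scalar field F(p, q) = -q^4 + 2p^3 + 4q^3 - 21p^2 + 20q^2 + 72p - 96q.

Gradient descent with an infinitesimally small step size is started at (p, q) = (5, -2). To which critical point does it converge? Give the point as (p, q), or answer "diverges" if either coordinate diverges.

(4, 2)

F is separable, so gradient descent decouples: p follows -∂F/∂p, q follows -∂F/∂q.
∂F/∂p = 6(p - 4)(p - 3); at p=5 this is 12, so p decreases.
∂F/∂q = -4(q - 4)(q - 2)(q + 3); at q=-2 this is -96, so q increases.
p converges to its nearest critical value 4 (a local min of the p-part); q converges to 2. The iterate converges to (4, 2).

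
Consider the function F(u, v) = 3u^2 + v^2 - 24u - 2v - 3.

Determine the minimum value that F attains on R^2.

F(u,v) separates as P(u) + Q(v) − 3, so its minimum is min P + min Q − 3.
P'(u) = 6u - 24 vanishes at u ∈ {4}; Q'(v) = 2v - 2 vanishes at v ∈ {1}.
Local minima of P (where P''>0): P(4)=-48. Local minima of Q: Q(1)=-1.
So the global minimum of F is P(4) + Q(1) − 3 = -48 − 1 − 3 = -52, attained at (4, 1).

-52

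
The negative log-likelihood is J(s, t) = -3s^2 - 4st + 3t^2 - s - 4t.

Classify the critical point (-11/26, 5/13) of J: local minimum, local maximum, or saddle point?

The Hessian of J is constant: H = [[-6, -4], [-4, 6]].
det(H) = (-6)·6 − (-4)² = -52.
Since det(H) < 0, H is indefinite and the critical point is a saddle point.

saddle point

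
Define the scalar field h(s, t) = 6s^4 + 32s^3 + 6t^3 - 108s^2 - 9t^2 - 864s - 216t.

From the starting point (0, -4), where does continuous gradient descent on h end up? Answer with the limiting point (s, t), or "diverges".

h is separable, so gradient descent decouples: s follows -∂h/∂s, t follows -∂h/∂t.
∂h/∂s = 24(s - 3)(s + 3)(s + 4); at s=0 this is -864, so s increases.
∂h/∂t = 18(t - 4)(t + 3); at t=-4 this is 144, so t decreases.
The t-coordinate has no critical point in that direction and runs off to infinity.

diverges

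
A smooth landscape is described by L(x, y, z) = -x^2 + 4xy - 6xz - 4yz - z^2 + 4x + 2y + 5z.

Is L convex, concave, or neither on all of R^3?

L is quadratic, so its Hessian is the constant matrix H = [[-2, 4, -6], [4, 0, -4], [-6, -4, -2]].
Leading principal minors: -2, -16, 256.
Neither pattern holds ⇒ H is indefinite ⇒ neither convex nor concave.

neither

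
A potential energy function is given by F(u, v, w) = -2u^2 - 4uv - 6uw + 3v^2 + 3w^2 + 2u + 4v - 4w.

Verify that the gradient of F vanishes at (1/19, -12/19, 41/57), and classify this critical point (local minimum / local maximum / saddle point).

saddle point

∇F = (-4u - 4v - 6w + 2, -4u + 6v + 4, -6u + 6w - 4); substituting (1/19, -12/19, 41/57) gives ∇F = (0, 0, 0), so (1/19, -12/19, 41/57) is indeed a critical point.
The Hessian is constant: H = [[-4, -4, -6], [-4, 6, 0], [-6, 0, 6]].
Leading principal minors: Δ₁ = -4, Δ₂ = -40, Δ₃ = -456.
The minors fit neither the all-positive nor the alternating-sign pattern, so H is indefinite: a saddle point.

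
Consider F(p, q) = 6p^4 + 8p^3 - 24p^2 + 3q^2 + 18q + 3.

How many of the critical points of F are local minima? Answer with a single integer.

2

F separates as a function of p plus a function of q, so ∇F=0 decouples.
∂F/∂p = 24p(p - 1)(p + 2) = 0 at p ∈ {-2, 0, 1}; ∂F/∂q = 6(q + 3) = 0 at q ∈ {-3}.
The Hessian is diagonal: diag(F_pp, F_qq). Second derivatives: F_pp(-2)=144, F_pp(0)=-48, F_pp(1)=72; F_qq(-3)=6.
Local minima occur where both diagonal entries positive: (-2, -3), (1, -3). Count: 2.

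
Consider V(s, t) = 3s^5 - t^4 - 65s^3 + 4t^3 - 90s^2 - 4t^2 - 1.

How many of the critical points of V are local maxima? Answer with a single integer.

V separates as a function of s plus a function of t, so ∇V=0 decouples.
∂V/∂s = 15s(s - 4)(s + 1)(s + 3) = 0 at s ∈ {-3, -1, 0, 4}; ∂V/∂t = -4t(t - 2)(t - 1) = 0 at t ∈ {0, 1, 2}.
The Hessian is diagonal: diag(V_ss, V_tt). Second derivatives: V_ss(-3)=-630, V_ss(-1)=150, V_ss(0)=-180, V_ss(4)=2100; V_tt(0)=-8, V_tt(1)=4, V_tt(2)=-8.
Local maxima occur where both diagonal entries negative: (-3, 0), (-3, 2), (0, 0), (0, 2). Count: 4.

4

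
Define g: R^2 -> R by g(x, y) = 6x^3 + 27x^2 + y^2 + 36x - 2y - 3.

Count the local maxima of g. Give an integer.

0

g separates as a function of x plus a function of y, so ∇g=0 decouples.
∂g/∂x = 18(x + 1)(x + 2) = 0 at x ∈ {-2, -1}; ∂g/∂y = 2(y - 1) = 0 at y ∈ {1}.
The Hessian is diagonal: diag(g_xx, g_yy). Second derivatives: g_xx(-2)=-18, g_xx(-1)=18; g_yy(1)=2.
Local maxima occur where both diagonal entries negative: none. Count: 0.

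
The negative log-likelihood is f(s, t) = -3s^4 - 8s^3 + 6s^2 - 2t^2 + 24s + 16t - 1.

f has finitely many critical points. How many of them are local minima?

0

f separates as a function of s plus a function of t, so ∇f=0 decouples.
∂f/∂s = -12(s - 1)(s + 1)(s + 2) = 0 at s ∈ {-2, -1, 1}; ∂f/∂t = -4(t - 4) = 0 at t ∈ {4}.
The Hessian is diagonal: diag(f_ss, f_tt). Second derivatives: f_ss(-2)=-36, f_ss(-1)=24, f_ss(1)=-72; f_tt(4)=-4.
Local minima occur where both diagonal entries positive: none. Count: 0.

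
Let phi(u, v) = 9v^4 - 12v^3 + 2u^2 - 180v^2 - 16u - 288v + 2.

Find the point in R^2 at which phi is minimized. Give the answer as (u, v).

(4, 4)

phi(u,v) separates as P(u) + Q(v) + 2, so its minimum is min P + min Q + 2.
P'(u) = 4u - 16 vanishes at u ∈ {4}; Q'(v) = 36(v - 4)(v + 1)(v + 2) vanishes at v ∈ {-2, -1, 4}.
Local minima of P (where P''>0): P(4)=-32. Local minima of Q: Q(-2)=96, Q(4)=-2496.
So the global minimum of phi is P(4) + Q(4) + 2 = -32 − 2496 + 2 = -2526, attained at (4, 4).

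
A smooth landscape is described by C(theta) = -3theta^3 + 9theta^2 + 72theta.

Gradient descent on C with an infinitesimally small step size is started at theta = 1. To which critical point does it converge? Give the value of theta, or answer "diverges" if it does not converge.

C'(theta) = -9(theta - 4)(theta + 2), so C'(1) = 81.
Gradient descent moves in the -C' direction, i.e. theta is decreasing.
The nearest critical point in that direction is theta = -2, where C'' = 54 > 0 (a local minimum). The iterate converges there.

-2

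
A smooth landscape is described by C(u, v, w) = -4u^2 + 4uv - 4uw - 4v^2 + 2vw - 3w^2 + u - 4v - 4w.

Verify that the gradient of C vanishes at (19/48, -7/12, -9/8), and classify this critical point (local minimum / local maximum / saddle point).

∇C = (-8u + 4v - 4w + 1, 4u - 8v + 2w - 4, -4u + 2v - 6w - 4); substituting (19/48, -7/12, -9/8) gives ∇C = (0, 0, 0), so (19/48, -7/12, -9/8) is indeed a critical point.
The Hessian is constant: H = [[-8, 4, -4], [4, -8, 2], [-4, 2, -6]].
Leading principal minors: Δ₁ = -8, Δ₂ = 48, Δ₃ = -192.
The minors alternate sign starting negative (−, +, −), so H is negative definite: a local maximum.

local maximum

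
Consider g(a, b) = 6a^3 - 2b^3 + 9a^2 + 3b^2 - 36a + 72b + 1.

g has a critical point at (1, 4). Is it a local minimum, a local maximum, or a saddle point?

The mixed partial ∂²g/∂a∂b is 0, so the Hessian at any point is diag(g_aa, g_bb) = diag(18(2a + 1), 6(-2b + 1)).
At (1, 4): H = diag(54, -42).
The eigenvalues have opposite signs, so H is indefinite: a saddle point.

saddle point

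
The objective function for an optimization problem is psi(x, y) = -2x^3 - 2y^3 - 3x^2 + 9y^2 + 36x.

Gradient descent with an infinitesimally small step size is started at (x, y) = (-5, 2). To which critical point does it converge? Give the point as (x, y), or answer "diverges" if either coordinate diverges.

psi is separable, so gradient descent decouples: x follows -∂psi/∂x, y follows -∂psi/∂y.
∂psi/∂x = -6(x - 2)(x + 3); at x=-5 this is -84, so x increases.
∂psi/∂y = -6y(y - 3); at y=2 this is 12, so y decreases.
x converges to its nearest critical value -3 (a local min of the x-part); y converges to 0. The iterate converges to (-3, 0).

(-3, 0)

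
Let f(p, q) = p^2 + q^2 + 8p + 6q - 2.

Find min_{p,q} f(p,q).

-27

f(p,q) separates as A(p) + B(q) − 2, so its minimum is min A + min B − 2.
A'(p) = 2p + 8 vanishes at p ∈ {-4}; B'(q) = 2q + 6 vanishes at q ∈ {-3}.
Local minima of A (where A''>0): A(-4)=-16. Local minima of B: B(-3)=-9.
So the global minimum of f is A(-4) + B(-3) − 2 = -16 − 9 − 2 = -27, attained at (-4, -3).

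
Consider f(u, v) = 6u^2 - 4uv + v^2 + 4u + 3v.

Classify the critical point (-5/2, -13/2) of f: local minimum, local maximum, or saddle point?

The Hessian of f is constant: H = [[12, -4], [-4, 2]].
det(H) = 12·2 − (-4)² = 8.
det(H) > 0 and tr(H) = 14 > 0, so H is positive definite and the point is a local minimum.

local minimum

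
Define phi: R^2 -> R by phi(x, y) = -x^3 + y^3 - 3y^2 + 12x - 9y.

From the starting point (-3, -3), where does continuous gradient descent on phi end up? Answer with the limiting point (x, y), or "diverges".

phi is separable, so gradient descent decouples: x follows -∂phi/∂x, y follows -∂phi/∂y.
∂phi/∂x = -3(x - 2)(x + 2); at x=-3 this is -15, so x increases.
∂phi/∂y = 3(y - 3)(y + 1); at y=-3 this is 36, so y decreases.
The y-coordinate has no critical point in that direction and runs off to infinity.

diverges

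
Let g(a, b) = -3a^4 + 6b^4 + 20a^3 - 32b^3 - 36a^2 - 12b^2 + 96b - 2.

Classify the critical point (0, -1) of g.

The mixed partial ∂²g/∂a∂b is 0, so the Hessian at any point is diag(g_aa, g_bb) = diag(12(-3a^2 + 10a - 6), 24(3b^2 - 8b - 1)).
At (0, -1): H = diag(-72, 240).
The eigenvalues have opposite signs, so H is indefinite: a saddle point.

saddle point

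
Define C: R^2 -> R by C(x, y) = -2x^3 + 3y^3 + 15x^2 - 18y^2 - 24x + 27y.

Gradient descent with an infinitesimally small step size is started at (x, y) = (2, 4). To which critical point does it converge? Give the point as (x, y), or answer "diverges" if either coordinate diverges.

(1, 3)

C is separable, so gradient descent decouples: x follows -∂C/∂x, y follows -∂C/∂y.
∂C/∂x = -6(x - 4)(x - 1); at x=2 this is 12, so x decreases.
∂C/∂y = 9(y - 3)(y - 1); at y=4 this is 27, so y decreases.
x converges to its nearest critical value 1 (a local min of the x-part); y converges to 3. The iterate converges to (1, 3).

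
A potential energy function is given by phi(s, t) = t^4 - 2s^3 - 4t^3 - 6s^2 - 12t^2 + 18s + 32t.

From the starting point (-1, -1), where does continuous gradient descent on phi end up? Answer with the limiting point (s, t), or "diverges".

phi is separable, so gradient descent decouples: s follows -∂phi/∂s, t follows -∂phi/∂t.
∂phi/∂s = -6(s - 1)(s + 3); at s=-1 this is 24, so s decreases.
∂phi/∂t = 4(t - 4)(t - 1)(t + 2); at t=-1 this is 40, so t decreases.
s converges to its nearest critical value -3 (a local min of the s-part); t converges to -2. The iterate converges to (-3, -2).

(-3, -2)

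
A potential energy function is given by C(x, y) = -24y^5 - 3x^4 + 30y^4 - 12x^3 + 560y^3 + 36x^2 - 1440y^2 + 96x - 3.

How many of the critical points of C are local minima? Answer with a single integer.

C separates as a function of x plus a function of y, so ∇C=0 decouples.
∂C/∂x = -12(x - 2)(x + 1)(x + 4) = 0 at x ∈ {-4, -1, 2}; ∂C/∂y = -120y(y - 3)(y - 2)(y + 4) = 0 at y ∈ {-4, 0, 2, 3}.
The Hessian is diagonal: diag(C_xx, C_yy). Second derivatives: C_xx(-4)=-216, C_xx(-1)=108, C_xx(2)=-216; C_yy(-4)=20160, C_yy(0)=-2880, C_yy(2)=1440, C_yy(3)=-2520.
Local minima occur where both diagonal entries positive: (-1, -4), (-1, 2). Count: 2.

2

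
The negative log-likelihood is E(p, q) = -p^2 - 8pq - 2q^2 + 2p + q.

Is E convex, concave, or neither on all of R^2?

E is quadratic, so its Hessian is the constant matrix H = [[-2, -8], [-8, -4]].
det(H) = -56, tr(H) = -6.
det(H) < 0, so H is indefinite: neither convex nor concave.

neither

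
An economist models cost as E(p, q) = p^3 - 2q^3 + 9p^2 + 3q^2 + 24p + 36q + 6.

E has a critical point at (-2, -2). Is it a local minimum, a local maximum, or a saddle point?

local minimum

The mixed partial ∂²E/∂p∂q is 0, so the Hessian at any point is diag(E_pp, E_qq) = diag(6(p + 3), 6(-2q + 1)).
At (-2, -2): H = diag(6, 30).
Both eigenvalues are positive, so H is positive definite: a local minimum.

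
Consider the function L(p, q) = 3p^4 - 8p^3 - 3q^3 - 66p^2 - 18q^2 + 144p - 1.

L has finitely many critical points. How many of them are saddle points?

3

L separates as a function of p plus a function of q, so ∇L=0 decouples.
∂L/∂p = 12(p - 4)(p - 1)(p + 3) = 0 at p ∈ {-3, 1, 4}; ∂L/∂q = -9q(q + 4) = 0 at q ∈ {-4, 0}.
The Hessian is diagonal: diag(L_pp, L_qq). Second derivatives: L_pp(-3)=336, L_pp(1)=-144, L_pp(4)=252; L_qq(-4)=36, L_qq(0)=-36.
Saddle points occur where the two diagonal entries have opposite signs: (-3, 0), (1, -4), (4, 0). Count: 3.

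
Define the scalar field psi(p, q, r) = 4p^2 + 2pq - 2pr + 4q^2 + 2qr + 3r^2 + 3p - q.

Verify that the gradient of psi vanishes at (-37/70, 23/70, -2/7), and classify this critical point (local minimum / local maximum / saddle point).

local minimum

∇psi = (8p + 2q - 2r + 3, 2p + 8q + 2r - 1, -2p + 2q + 6r); substituting (-37/70, 23/70, -2/7) gives ∇psi = (0, 0, 0), so (-37/70, 23/70, -2/7) is indeed a critical point.
The Hessian is constant: H = [[8, 2, -2], [2, 8, 2], [-2, 2, 6]].
Leading principal minors: Δ₁ = 8, Δ₂ = 60, Δ₃ = 280.
All leading minors are positive, so H is positive definite: a local minimum.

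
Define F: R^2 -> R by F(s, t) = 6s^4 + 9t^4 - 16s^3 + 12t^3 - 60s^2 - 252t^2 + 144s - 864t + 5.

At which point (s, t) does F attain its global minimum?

F(s,t) separates as P(s) + Q(t) + 5, so its minimum is min P + min Q + 5.
P'(s) = 24(s - 3)(s - 1)(s + 2) vanishes at s ∈ {-2, 1, 3}; Q'(t) = 36(t - 4)(t + 2)(t + 3) vanishes at t ∈ {-3, -2, 4}.
Local minima of P (where P''>0): P(-2)=-304, P(3)=-54. Local minima of Q: Q(-3)=729, Q(4)=-4416.
So the global minimum of F is P(-2) + Q(4) + 5 = -304 − 4416 + 5 = -4715, attained at (-2, 4).

(-2, 4)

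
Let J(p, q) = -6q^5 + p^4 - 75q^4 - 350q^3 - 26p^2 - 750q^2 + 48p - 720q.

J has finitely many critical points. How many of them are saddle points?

6

J separates as a function of p plus a function of q, so ∇J=0 decouples.
∂J/∂p = 4(p - 3)(p - 1)(p + 4) = 0 at p ∈ {-4, 1, 3}; ∂J/∂q = -30(q + 1)(q + 2)(q + 3)(q + 4) = 0 at q ∈ {-4, -3, -2, -1}.
The Hessian is diagonal: diag(J_pp, J_qq). Second derivatives: J_pp(-4)=140, J_pp(1)=-40, J_pp(3)=56; J_qq(-4)=180, J_qq(-3)=-60, J_qq(-2)=60, J_qq(-1)=-180.
Saddle points occur where the two diagonal entries have opposite signs: (-4, -3), (-4, -1), (1, -4), (1, -2), (3, -3), (3, -1). Count: 6.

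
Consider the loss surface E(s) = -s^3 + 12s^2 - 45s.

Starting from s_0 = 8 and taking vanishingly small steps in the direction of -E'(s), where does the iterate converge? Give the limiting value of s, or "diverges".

diverges

E'(s) = -3(s - 5)(s - 3), so E'(8) = -45.
Gradient descent moves in the -E' direction, i.e. s is increasing.
There is no critical point above s=8, and E' keeps the same sign, so the iterate runs off to +∞.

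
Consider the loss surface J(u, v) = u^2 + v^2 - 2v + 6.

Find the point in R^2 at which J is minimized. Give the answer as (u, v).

J(u,v) separates as P(u) + Q(v) + 6, so its minimum is min P + min Q + 6.
P'(u) = 2u vanishes at u ∈ {0}; Q'(v) = 2v - 2 vanishes at v ∈ {1}.
Local minima of P (where P''>0): P(0)=0. Local minima of Q: Q(1)=-1.
So the global minimum of J is P(0) + Q(1) + 6 = 0 − 1 + 6 = 5, attained at (0, 1).

(0, 1)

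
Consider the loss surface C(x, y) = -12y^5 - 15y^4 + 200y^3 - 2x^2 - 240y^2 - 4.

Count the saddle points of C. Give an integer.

C separates as a function of x plus a function of y, so ∇C=0 decouples.
∂C/∂x = -4x = 0 at x ∈ {0}; ∂C/∂y = -60y(y - 2)(y - 1)(y + 4) = 0 at y ∈ {-4, 0, 1, 2}.
The Hessian is diagonal: diag(C_xx, C_yy). Second derivatives: C_xx(0)=-4; C_yy(-4)=7200, C_yy(0)=-480, C_yy(1)=300, C_yy(2)=-720.
Saddle points occur where the two diagonal entries have opposite signs: (0, -4), (0, 1). Count: 2.

2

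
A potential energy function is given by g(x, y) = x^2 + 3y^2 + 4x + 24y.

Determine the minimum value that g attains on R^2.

-52

g(x,y) separates as P(x) + Q(y), so its minimum is min P + min Q.
P'(x) = 2x + 4 vanishes at x ∈ {-2}; Q'(y) = 6y + 24 vanishes at y ∈ {-4}.
Local minima of P (where P''>0): P(-2)=-4. Local minima of Q: Q(-4)=-48.
So the global minimum of g is P(-2) + Q(-4) = -4 − 48 = -52, attained at (-2, -4).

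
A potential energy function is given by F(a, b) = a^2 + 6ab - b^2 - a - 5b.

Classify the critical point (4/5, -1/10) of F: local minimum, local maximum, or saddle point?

The Hessian of F is constant: H = [[2, 6], [6, -2]].
det(H) = 2·(-2) − 6² = -40.
Since det(H) < 0, H is indefinite and the critical point is a saddle point.

saddle point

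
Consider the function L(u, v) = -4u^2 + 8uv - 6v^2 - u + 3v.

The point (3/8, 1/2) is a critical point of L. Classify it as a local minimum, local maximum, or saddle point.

The Hessian of L is constant: H = [[-8, 8], [8, -12]].
det(H) = (-8)·(-12) − 8² = 32.
det(H) > 0 and tr(H) = -20 < 0, so H is negative definite and the point is a local maximum.

local maximum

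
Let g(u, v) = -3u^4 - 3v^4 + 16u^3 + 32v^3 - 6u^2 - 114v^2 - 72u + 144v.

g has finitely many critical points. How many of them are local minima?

g separates as a function of u plus a function of v, so ∇g=0 decouples.
∂g/∂u = -12(u - 3)(u - 2)(u + 1) = 0 at u ∈ {-1, 2, 3}; ∂g/∂v = -12(v - 4)(v - 3)(v - 1) = 0 at v ∈ {1, 3, 4}.
The Hessian is diagonal: diag(g_uu, g_vv). Second derivatives: g_uu(-1)=-144, g_uu(2)=36, g_uu(3)=-48; g_vv(1)=-72, g_vv(3)=24, g_vv(4)=-36.
Local minima occur where both diagonal entries positive: (2, 3). Count: 1.

1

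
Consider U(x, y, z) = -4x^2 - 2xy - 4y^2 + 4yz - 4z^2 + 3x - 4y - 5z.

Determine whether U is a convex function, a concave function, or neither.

U is quadratic, so its Hessian is the constant matrix H = [[-8, -2, 0], [-2, -8, 4], [0, 4, -8]].
Leading principal minors: -8, 60, -352.
Signs alternate −, +, − ⇒ H ≺ 0 ⇒ concave.

concave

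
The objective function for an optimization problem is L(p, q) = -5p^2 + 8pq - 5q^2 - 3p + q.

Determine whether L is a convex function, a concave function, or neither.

concave

L is quadratic, so its Hessian is the constant matrix H = [[-10, 8], [8, -10]].
det(H) = 36, tr(H) = -20.
det(H) > 0 and tr(H) < 0, so H is negative definite everywhere: concave.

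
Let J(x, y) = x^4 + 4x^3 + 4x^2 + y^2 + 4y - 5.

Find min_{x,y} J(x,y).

J(x,y) separates as P(x) + Q(y) − 5, so its minimum is min P + min Q − 5.
P'(x) = 4x(x + 1)(x + 2) vanishes at x ∈ {-2, -1, 0}; Q'(y) = 2y + 4 vanishes at y ∈ {-2}.
Local minima of P (where P''>0): P(-2)=0, P(0)=0. Local minima of Q: Q(-2)=-4.
So the global minimum of J is P(-2) + Q(-2) − 5 = 0 − 4 − 5 = -9, attained at (-2, -2).

-9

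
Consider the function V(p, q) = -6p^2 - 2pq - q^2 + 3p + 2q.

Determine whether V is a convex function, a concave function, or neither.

V is quadratic, so its Hessian is the constant matrix H = [[-12, -2], [-2, -2]].
det(H) = 20, tr(H) = -14.
det(H) > 0 and tr(H) < 0, so H is negative definite everywhere: concave.

concave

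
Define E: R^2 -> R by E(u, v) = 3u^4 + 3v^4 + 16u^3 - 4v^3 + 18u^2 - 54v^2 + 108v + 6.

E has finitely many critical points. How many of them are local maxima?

E separates as a function of u plus a function of v, so ∇E=0 decouples.
∂E/∂u = 12u(u + 1)(u + 3) = 0 at u ∈ {-3, -1, 0}; ∂E/∂v = 12(v - 3)(v - 1)(v + 3) = 0 at v ∈ {-3, 1, 3}.
The Hessian is diagonal: diag(E_uu, E_vv). Second derivatives: E_uu(-3)=72, E_uu(-1)=-24, E_uu(0)=36; E_vv(-3)=288, E_vv(1)=-96, E_vv(3)=144.
Local maxima occur where both diagonal entries negative: (-1, 1). Count: 1.

1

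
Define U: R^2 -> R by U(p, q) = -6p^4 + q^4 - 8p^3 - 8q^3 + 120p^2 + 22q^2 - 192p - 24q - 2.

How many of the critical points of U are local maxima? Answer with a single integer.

2

U separates as a function of p plus a function of q, so ∇U=0 decouples.
∂U/∂p = -24(p - 2)(p - 1)(p + 4) = 0 at p ∈ {-4, 1, 2}; ∂U/∂q = 4(q - 3)(q - 2)(q - 1) = 0 at q ∈ {1, 2, 3}.
The Hessian is diagonal: diag(U_pp, U_qq). Second derivatives: U_pp(-4)=-720, U_pp(1)=120, U_pp(2)=-144; U_qq(1)=8, U_qq(2)=-4, U_qq(3)=8.
Local maxima occur where both diagonal entries negative: (-4, 2), (2, 2). Count: 2.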